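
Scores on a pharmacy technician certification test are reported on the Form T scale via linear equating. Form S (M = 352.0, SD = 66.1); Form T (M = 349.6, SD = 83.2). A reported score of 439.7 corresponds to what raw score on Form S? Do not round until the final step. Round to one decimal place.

Invert y = (SD_Y/SD_X)(x − M_X) + M_Y:
x = (SD_X/SD_Y)(y − M_Y) + M_X = (66.1/83.2)(439.7 − 349.6) + 352.0
x = 0.794471 × 90.100 + 352.0 = 423.6

423.6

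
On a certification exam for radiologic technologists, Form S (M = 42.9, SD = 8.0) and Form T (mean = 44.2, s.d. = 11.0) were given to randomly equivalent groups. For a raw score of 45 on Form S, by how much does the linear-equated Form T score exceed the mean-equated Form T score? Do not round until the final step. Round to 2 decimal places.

Mean-equated: 45 + (44.2 − 42.9) = 46.30
Linear-equated: (11.0/8.0)(45 − 42.9) + 44.2 = 47.088
Difference = 47.088 − 46.30 = 0.79

0.79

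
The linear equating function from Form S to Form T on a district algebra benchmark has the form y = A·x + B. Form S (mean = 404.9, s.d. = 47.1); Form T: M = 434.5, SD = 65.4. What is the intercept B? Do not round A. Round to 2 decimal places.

-127.72

A = SD_Y / SD_X = 65.4 / 47.1 = 1.388535
B = M_Y − A·M_X = 434.5 − 1.388535 × 404.9 = -127.72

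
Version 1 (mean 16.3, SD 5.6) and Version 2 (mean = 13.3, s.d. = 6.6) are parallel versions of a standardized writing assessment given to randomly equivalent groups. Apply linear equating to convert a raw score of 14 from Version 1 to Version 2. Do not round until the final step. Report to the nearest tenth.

10.6

Linear equating: y = (SD_Y/SD_X)(x − M_X) + M_Y
y = (6.6/5.6)(14 − 16.3) + 13.3
y = 1.178571 × -2.3 + 13.3 = -2.7107 + 13.3 = 10.6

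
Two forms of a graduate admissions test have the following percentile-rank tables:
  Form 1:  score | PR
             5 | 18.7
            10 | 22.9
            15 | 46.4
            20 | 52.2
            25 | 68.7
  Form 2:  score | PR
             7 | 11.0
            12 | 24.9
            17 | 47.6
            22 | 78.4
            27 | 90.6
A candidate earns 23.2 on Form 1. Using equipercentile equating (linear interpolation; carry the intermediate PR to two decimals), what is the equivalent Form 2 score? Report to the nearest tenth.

19.5

PR of 23.2 on Form 1: 52.2 + (23.2 − 20)/(25 − 20) × (68.7 − 52.2) = 62.76
On Form 2, PR 62.76 falls between score 17 (PR 47.6) and 22 (PR 78.4).
Interpolate: 17 + (62.76 − 47.6)/(78.4 − 47.6) × (22 − 17) = 19.5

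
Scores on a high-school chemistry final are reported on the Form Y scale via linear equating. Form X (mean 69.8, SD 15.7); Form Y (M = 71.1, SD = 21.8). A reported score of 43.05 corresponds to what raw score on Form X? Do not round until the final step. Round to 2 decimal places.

49.60

Invert y = (SD_Y/SD_X)(x − M_X) + M_Y:
x = (SD_X/SD_Y)(y − M_Y) + M_X = (15.7/21.8)(43.05 − 71.1) + 69.8
x = 0.720183 × -28.050 + 69.8 = 49.60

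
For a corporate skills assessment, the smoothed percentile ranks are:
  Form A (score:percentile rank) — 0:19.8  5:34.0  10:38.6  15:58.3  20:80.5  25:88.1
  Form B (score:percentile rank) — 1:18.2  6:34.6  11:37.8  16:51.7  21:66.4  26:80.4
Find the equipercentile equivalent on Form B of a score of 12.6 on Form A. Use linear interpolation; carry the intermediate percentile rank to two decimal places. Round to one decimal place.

PR of 12.6 on Form A: 38.6 + (12.6 − 10)/(15 − 10) × (58.3 − 38.6) = 48.84
On Form B, PR 48.84 falls between score 11 (PR 37.8) and 16 (PR 51.7).
Interpolate: 11 + (48.84 − 37.8)/(51.7 − 37.8) × (16 − 11) = 15.0

15.0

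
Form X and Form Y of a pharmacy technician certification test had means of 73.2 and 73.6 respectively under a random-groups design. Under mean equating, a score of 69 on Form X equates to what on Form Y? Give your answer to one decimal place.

69.4

Mean equating: y = x + (M_Y − M_X) = 69 + (73.6 − 73.2) = 69.4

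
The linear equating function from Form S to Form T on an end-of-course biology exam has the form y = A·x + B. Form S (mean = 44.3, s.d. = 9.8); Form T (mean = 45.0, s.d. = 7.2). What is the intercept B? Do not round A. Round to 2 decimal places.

12.45

A = SD_Y / SD_X = 7.2 / 9.8 = 0.734694
B = M_Y − A·M_X = 45.0 − 0.734694 × 44.3 = 12.45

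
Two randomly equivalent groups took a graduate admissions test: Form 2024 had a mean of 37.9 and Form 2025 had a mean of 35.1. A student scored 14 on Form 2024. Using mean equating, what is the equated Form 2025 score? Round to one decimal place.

Mean equating: y = x + (M_Y − M_X) = 14 + (35.1 − 37.9) = 11.2

11.2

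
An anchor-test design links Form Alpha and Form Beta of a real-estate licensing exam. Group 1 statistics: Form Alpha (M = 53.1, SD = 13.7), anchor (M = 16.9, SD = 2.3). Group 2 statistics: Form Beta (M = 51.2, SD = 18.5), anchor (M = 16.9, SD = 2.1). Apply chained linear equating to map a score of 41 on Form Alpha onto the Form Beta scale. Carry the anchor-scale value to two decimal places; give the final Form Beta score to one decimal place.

33.3

Form Alpha → anchor (Group 1): v = (2.3/13.7)(41 − 53.1) + 16.9 = 14.87
anchor → Form Beta (Group 2): y = (18.5/2.1)(14.87 − 16.9) + 51.2 = 33.3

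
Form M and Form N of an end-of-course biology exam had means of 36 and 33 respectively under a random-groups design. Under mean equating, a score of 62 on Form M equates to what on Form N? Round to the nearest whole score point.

Mean equating: y = x + (M_Y − M_X) = 62 + (33 − 36) = 59

59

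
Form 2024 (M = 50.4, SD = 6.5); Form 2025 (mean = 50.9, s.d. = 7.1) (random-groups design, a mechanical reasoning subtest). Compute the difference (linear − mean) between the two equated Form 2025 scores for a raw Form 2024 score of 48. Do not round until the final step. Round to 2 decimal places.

-0.22

Mean-equated: 48 + (50.9 − 50.4) = 48.50
Linear-equated: (7.1/6.5)(48 − 50.4) + 50.9 = 48.278
Difference = 48.278 − 48.50 = -0.22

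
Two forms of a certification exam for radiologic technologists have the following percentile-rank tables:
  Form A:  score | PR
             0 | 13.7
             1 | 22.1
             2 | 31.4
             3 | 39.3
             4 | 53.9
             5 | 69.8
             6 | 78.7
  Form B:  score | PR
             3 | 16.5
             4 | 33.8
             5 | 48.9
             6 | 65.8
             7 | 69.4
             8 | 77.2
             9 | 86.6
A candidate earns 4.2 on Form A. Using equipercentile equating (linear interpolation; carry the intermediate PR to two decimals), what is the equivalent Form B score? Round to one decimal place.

PR of 4.2 on Form A: 53.9 + (4.2 − 4)/(5 − 4) × (69.8 − 53.9) = 57.08
On Form B, PR 57.08 falls between score 5 (PR 48.9) and 6 (PR 65.8).
Interpolate: 5 + (57.08 − 48.9)/(65.8 − 48.9) × (6 − 5) = 5.5

5.5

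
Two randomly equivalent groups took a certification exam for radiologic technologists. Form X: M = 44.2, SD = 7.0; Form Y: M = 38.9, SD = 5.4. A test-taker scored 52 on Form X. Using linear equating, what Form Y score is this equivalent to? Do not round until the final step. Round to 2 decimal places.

Linear equating: y = (SD_Y/SD_X)(x − M_X) + M_Y
y = (5.4/7.0)(52 − 44.2) + 38.9
y = 0.771429 × 7.8 + 38.9 = 6.0171 + 38.9 = 44.92

44.92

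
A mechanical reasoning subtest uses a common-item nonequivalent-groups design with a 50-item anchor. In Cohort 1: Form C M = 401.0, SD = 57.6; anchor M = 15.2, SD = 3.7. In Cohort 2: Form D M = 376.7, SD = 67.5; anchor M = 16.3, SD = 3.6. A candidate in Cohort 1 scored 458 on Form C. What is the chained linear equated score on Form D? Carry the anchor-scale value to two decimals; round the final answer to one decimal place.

424.7

Form C → anchor (Cohort 1): v = (3.7/57.6)(458 − 401.0) + 15.2 = 18.86
anchor → Form D (Cohort 2): y = (67.5/3.6)(18.86 − 16.3) + 376.7 = 424.7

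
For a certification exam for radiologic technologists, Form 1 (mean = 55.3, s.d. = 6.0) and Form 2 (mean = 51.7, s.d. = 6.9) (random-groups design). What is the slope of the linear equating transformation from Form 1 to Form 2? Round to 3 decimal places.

A = SD_Y / SD_X = 6.9 / 6.0 = 1.150

1.150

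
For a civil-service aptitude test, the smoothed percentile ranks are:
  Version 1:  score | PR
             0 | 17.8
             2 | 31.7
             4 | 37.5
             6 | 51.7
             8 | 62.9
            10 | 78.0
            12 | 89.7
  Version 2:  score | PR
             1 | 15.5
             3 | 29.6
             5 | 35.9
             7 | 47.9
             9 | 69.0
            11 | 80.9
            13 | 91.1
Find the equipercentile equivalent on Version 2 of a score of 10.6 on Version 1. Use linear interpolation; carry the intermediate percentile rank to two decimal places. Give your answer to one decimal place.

11.1

PR of 10.6 on Version 1: 78.0 + (10.6 − 10)/(12 − 10) × (89.7 − 78.0) = 81.51
On Version 2, PR 81.51 falls between score 11 (PR 80.9) and 13 (PR 91.1).
Interpolate: 11 + (81.51 − 80.9)/(91.1 − 80.9) × (13 − 11) = 11.1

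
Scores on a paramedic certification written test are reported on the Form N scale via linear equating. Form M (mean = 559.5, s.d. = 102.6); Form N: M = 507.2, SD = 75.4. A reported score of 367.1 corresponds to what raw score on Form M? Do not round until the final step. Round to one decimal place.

368.9

Invert y = (SD_Y/SD_X)(x − M_X) + M_Y:
x = (SD_X/SD_Y)(y − M_Y) + M_X = (102.6/75.4)(367.1 − 507.2) + 559.5
x = 1.360743 × -140.100 + 559.5 = 368.9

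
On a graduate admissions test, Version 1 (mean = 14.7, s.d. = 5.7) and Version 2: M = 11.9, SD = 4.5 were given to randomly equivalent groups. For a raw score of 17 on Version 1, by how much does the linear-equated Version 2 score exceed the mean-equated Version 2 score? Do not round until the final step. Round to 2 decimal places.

Mean-equated: 17 + (11.9 − 14.7) = 14.20
Linear-equated: (4.5/5.7)(17 − 14.7) + 11.9 = 13.716
Difference = 13.716 − 14.20 = -0.48

-0.48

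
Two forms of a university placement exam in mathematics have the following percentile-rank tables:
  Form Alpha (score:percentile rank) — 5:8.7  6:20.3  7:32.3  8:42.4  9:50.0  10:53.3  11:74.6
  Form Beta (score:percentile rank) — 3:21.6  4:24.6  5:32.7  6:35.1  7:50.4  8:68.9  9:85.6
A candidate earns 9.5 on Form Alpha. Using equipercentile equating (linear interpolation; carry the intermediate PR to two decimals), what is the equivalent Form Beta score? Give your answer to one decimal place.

7.1

PR of 9.5 on Form Alpha: 50.0 + (9.5 − 9)/(10 − 9) × (53.3 − 50.0) = 51.65
On Form Beta, PR 51.65 falls between score 7 (PR 50.4) and 8 (PR 68.9).
Interpolate: 7 + (51.65 − 50.4)/(68.9 − 50.4) × (8 − 7) = 7.1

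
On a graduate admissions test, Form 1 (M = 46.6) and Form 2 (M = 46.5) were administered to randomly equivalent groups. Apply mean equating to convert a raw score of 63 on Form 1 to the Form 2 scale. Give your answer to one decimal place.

62.9

Mean equating: y = x + (M_Y − M_X) = 63 + (46.5 − 46.6) = 62.9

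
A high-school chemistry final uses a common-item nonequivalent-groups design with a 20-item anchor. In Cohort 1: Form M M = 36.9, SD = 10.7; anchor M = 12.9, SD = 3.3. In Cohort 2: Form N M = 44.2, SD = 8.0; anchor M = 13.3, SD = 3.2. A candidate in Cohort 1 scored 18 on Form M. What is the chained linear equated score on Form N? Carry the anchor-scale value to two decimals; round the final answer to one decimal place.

28.6

Form M → anchor (Cohort 1): v = (3.3/10.7)(18 − 36.9) + 12.9 = 7.07
anchor → Form N (Cohort 2): y = (8.0/3.2)(7.07 − 13.3) + 44.2 = 28.6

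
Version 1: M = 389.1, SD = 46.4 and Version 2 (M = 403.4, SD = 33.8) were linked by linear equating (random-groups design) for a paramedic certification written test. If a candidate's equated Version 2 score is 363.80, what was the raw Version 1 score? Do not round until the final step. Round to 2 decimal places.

Invert y = (SD_Y/SD_X)(x − M_X) + M_Y:
x = (SD_X/SD_Y)(y − M_Y) + M_X = (46.4/33.8)(363.80 − 403.4) + 389.1
x = 1.372781 × -39.600 + 389.1 = 334.74

334.74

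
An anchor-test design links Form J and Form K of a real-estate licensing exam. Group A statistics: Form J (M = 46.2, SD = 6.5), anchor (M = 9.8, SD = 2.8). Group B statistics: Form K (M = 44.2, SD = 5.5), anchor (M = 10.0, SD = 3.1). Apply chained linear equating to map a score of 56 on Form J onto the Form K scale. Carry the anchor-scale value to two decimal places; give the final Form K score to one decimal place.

Form J → anchor (Group A): v = (2.8/6.5)(56 − 46.2) + 9.8 = 14.02
anchor → Form K (Group B): y = (5.5/3.1)(14.02 − 10.0) + 44.2 = 51.3

51.3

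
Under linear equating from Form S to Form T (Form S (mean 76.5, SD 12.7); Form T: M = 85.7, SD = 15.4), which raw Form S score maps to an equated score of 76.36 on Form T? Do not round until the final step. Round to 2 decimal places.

68.80

Invert y = (SD_Y/SD_X)(x − M_X) + M_Y:
x = (SD_X/SD_Y)(y − M_Y) + M_X = (12.7/15.4)(76.36 − 85.7) + 76.5
x = 0.824675 × -9.340 + 76.5 = 68.80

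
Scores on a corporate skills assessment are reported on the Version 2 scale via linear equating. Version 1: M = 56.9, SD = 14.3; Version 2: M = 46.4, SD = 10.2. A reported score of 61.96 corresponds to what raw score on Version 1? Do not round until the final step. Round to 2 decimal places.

78.71

Invert y = (SD_Y/SD_X)(x − M_X) + M_Y:
x = (SD_X/SD_Y)(y − M_Y) + M_X = (14.3/10.2)(61.96 − 46.4) + 56.9
x = 1.401961 × 15.560 + 56.9 = 78.71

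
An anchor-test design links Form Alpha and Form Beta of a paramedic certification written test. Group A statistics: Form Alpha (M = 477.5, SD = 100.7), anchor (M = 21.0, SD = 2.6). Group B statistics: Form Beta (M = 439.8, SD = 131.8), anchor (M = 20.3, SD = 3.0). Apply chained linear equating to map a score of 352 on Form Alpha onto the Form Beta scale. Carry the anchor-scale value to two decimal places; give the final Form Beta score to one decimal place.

Form Alpha → anchor (Group A): v = (2.6/100.7)(352 − 477.5) + 21.0 = 17.76
anchor → Form Beta (Group B): y = (131.8/3.0)(17.76 − 20.3) + 439.8 = 328.2

328.2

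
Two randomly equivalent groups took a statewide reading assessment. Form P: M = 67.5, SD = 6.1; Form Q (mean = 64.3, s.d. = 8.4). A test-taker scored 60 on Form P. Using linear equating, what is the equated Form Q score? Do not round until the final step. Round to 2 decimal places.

53.97

Linear equating: y = (SD_Y/SD_X)(x − M_X) + M_Y
y = (8.4/6.1)(60 − 67.5) + 64.3
y = 1.377049 × -7.5 + 64.3 = -10.3279 + 64.3 = 53.97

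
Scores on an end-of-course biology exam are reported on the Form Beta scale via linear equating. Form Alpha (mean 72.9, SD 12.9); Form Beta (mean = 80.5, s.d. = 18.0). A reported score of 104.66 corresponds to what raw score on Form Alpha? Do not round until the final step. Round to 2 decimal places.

90.21

Invert y = (SD_Y/SD_X)(x − M_X) + M_Y:
x = (SD_X/SD_Y)(y − M_Y) + M_X = (12.9/18.0)(104.66 − 80.5) + 72.9
x = 0.716667 × 24.160 + 72.9 = 90.21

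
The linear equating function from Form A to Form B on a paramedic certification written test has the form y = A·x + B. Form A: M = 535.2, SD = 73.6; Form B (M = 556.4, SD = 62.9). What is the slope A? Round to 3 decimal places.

0.855

A = SD_Y / SD_X = 62.9 / 73.6 = 0.855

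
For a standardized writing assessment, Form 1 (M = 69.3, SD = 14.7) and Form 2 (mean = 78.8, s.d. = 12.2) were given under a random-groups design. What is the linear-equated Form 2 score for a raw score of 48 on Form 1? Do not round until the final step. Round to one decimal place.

61.1

Linear equating: y = (SD_Y/SD_X)(x − M_X) + M_Y
y = (12.2/14.7)(48 − 69.3) + 78.8
y = 0.829932 × -21.3 + 78.8 = -17.6776 + 78.8 = 61.1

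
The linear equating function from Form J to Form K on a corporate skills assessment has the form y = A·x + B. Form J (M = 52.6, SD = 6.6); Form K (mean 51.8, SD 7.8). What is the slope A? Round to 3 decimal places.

A = SD_Y / SD_X = 7.8 / 6.6 = 1.182

1.182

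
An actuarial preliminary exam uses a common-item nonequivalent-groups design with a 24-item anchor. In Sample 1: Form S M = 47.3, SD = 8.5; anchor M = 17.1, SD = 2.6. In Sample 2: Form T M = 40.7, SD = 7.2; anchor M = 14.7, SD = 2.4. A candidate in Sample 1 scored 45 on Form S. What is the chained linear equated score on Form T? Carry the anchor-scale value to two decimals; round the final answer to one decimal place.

Form S → anchor (Sample 1): v = (2.6/8.5)(45 − 47.3) + 17.1 = 16.40
anchor → Form T (Sample 2): y = (7.2/2.4)(16.40 − 14.7) + 40.7 = 45.8

45.8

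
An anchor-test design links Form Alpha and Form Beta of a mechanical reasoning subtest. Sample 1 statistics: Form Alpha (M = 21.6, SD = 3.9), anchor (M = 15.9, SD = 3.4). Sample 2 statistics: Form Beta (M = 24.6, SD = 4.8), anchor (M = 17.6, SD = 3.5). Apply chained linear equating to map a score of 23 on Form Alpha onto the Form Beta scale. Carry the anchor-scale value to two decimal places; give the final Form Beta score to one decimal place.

Form Alpha → anchor (Sample 1): v = (3.4/3.9)(23 − 21.6) + 15.9 = 17.12
anchor → Form Beta (Sample 2): y = (4.8/3.5)(17.12 − 17.6) + 24.6 = 23.9

23.9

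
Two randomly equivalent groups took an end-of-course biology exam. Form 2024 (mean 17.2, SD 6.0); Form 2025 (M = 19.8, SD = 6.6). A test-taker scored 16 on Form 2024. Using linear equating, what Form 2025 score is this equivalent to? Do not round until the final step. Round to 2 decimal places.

Linear equating: y = (SD_Y/SD_X)(x − M_X) + M_Y
y = (6.6/6.0)(16 − 17.2) + 19.8
y = 1.100000 × -1.2 + 19.8 = -1.3200 + 19.8 = 18.48

18.48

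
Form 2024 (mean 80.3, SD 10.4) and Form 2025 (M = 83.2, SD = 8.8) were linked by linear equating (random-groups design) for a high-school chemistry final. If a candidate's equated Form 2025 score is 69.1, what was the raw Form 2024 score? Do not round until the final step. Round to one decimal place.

Invert y = (SD_Y/SD_X)(x − M_X) + M_Y:
x = (SD_X/SD_Y)(y − M_Y) + M_X = (10.4/8.8)(69.1 − 83.2) + 80.3
x = 1.181818 × -14.100 + 80.3 = 63.6

63.6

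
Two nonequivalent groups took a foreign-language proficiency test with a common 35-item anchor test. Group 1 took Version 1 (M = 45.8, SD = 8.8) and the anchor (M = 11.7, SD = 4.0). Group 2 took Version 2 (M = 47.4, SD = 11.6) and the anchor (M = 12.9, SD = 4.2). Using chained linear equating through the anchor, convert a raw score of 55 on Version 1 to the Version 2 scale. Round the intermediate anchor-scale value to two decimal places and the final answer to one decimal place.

55.6

Version 1 → anchor (Group 1): v = (4.0/8.8)(55 − 45.8) + 11.7 = 15.88
anchor → Version 2 (Group 2): y = (11.6/4.2)(15.88 − 12.9) + 47.4 = 55.6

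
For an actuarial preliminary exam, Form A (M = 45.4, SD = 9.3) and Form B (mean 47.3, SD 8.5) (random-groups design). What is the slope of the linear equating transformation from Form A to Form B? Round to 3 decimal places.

A = SD_Y / SD_X = 8.5 / 9.3 = 0.914

0.914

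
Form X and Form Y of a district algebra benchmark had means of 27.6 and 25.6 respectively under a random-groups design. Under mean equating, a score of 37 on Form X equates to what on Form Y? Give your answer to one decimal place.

35.0

Mean equating: y = x + (M_Y − M_X) = 37 + (25.6 − 27.6) = 35.0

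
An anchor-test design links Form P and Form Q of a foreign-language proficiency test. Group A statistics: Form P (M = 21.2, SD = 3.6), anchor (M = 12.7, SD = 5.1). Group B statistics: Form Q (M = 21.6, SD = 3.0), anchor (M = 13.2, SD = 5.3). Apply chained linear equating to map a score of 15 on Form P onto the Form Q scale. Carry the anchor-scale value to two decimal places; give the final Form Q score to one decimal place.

Form P → anchor (Group A): v = (5.1/3.6)(15 − 21.2) + 12.7 = 3.92
anchor → Form Q (Group B): y = (3.0/5.3)(3.92 − 13.2) + 21.6 = 16.3

16.3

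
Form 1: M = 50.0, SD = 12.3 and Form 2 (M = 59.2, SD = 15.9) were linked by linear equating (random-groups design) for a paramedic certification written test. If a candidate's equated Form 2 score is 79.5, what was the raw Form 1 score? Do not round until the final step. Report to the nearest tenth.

Invert y = (SD_Y/SD_X)(x − M_X) + M_Y:
x = (SD_X/SD_Y)(y − M_Y) + M_X = (12.3/15.9)(79.5 − 59.2) + 50.0
x = 0.773585 × 20.300 + 50.0 = 65.7

65.7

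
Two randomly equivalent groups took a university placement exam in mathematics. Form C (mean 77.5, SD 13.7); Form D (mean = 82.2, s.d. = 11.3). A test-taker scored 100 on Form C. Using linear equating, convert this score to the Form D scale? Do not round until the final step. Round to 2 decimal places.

Linear equating: y = (SD_Y/SD_X)(x − M_X) + M_Y
y = (11.3/13.7)(100 − 77.5) + 82.2
y = 0.824818 × 22.5 + 82.2 = 18.5584 + 82.2 = 100.76

100.76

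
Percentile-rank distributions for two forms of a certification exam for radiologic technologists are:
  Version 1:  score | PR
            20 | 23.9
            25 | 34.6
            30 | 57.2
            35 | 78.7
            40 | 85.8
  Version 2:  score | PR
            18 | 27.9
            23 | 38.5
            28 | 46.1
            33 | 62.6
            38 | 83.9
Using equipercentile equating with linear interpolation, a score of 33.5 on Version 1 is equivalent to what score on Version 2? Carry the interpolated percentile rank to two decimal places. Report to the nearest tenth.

35.3

PR of 33.5 on Version 1: 57.2 + (33.5 − 30)/(35 − 30) × (78.7 − 57.2) = 72.25
On Version 2, PR 72.25 falls between score 33 (PR 62.6) and 38 (PR 83.9).
Interpolate: 33 + (72.25 − 62.6)/(83.9 − 62.6) × (38 − 33) = 35.3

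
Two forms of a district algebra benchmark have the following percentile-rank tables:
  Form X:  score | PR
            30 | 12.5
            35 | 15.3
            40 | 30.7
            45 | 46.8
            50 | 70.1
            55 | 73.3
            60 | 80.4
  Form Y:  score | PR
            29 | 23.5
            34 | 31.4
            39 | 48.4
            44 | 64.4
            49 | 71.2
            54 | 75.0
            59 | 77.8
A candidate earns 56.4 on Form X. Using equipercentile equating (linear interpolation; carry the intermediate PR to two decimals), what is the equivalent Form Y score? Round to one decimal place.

PR of 56.4 on Form X: 73.3 + (56.4 − 55)/(60 − 55) × (80.4 − 73.3) = 75.29
On Form Y, PR 75.29 falls between score 54 (PR 75.0) and 59 (PR 77.8).
Interpolate: 54 + (75.29 − 75.0)/(77.8 − 75.0) × (59 − 54) = 54.5

54.5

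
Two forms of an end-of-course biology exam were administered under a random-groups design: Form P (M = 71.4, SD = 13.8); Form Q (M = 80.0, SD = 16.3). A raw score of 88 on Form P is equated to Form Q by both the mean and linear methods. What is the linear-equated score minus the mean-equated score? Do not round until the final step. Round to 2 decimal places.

3.01

Mean-equated: 88 + (80.0 − 71.4) = 96.60
Linear-equated: (16.3/13.8)(88 − 71.4) + 80.0 = 99.607
Difference = 99.607 − 96.60 = 3.01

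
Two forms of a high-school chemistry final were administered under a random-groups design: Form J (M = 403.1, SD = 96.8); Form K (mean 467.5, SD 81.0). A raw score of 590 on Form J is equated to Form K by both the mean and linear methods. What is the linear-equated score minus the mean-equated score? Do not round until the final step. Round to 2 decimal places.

Mean-equated: 590 + (467.5 − 403.1) = 654.40
Linear-equated: (81.0/96.8)(590 − 403.1) + 467.5 = 623.894
Difference = 623.894 − 654.40 = -30.51

-30.51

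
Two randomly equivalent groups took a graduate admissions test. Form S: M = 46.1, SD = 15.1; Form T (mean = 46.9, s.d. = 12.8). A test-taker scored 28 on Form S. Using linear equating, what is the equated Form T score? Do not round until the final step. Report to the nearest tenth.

31.6

Linear equating: y = (SD_Y/SD_X)(x − M_X) + M_Y
y = (12.8/15.1)(28 − 46.1) + 46.9
y = 0.847682 × -18.1 + 46.9 = -15.3430 + 46.9 = 31.6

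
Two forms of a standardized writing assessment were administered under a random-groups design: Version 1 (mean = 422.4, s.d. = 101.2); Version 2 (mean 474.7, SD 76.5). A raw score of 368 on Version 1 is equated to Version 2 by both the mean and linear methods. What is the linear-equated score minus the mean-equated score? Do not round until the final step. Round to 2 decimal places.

Mean-equated: 368 + (474.7 − 422.4) = 420.30
Linear-equated: (76.5/101.2)(368 − 422.4) + 474.7 = 433.577
Difference = 433.577 − 420.30 = 13.28

13.28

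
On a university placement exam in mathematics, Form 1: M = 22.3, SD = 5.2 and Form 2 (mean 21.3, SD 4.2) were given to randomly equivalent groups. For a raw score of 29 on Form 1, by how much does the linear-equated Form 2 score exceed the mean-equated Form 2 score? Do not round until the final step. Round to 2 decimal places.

-1.29

Mean-equated: 29 + (21.3 − 22.3) = 28.00
Linear-equated: (4.2/5.2)(29 − 22.3) + 21.3 = 26.712
Difference = 26.712 − 28.00 = -1.29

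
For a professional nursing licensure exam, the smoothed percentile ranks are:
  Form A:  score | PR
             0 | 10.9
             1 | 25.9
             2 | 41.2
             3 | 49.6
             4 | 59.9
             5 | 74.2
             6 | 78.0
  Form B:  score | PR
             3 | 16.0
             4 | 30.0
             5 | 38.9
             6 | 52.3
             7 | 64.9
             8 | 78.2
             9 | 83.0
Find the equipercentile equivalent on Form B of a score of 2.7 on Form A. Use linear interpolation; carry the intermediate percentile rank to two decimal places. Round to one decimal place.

PR of 2.7 on Form A: 41.2 + (2.7 − 2)/(3 − 2) × (49.6 − 41.2) = 47.08
On Form B, PR 47.08 falls between score 5 (PR 38.9) and 6 (PR 52.3).
Interpolate: 5 + (47.08 − 38.9)/(52.3 − 38.9) × (6 − 5) = 5.6

5.6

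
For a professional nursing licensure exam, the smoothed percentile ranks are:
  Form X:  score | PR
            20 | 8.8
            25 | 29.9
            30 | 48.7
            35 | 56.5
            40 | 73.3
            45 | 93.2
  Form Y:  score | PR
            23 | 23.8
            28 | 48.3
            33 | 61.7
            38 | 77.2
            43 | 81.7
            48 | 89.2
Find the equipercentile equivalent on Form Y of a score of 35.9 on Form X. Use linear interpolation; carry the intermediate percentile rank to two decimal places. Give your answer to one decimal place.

32.2

PR of 35.9 on Form X: 56.5 + (35.9 − 35)/(40 − 35) × (73.3 − 56.5) = 59.52
On Form Y, PR 59.52 falls between score 28 (PR 48.3) and 33 (PR 61.7).
Interpolate: 28 + (59.52 − 48.3)/(61.7 − 48.3) × (33 − 28) = 32.2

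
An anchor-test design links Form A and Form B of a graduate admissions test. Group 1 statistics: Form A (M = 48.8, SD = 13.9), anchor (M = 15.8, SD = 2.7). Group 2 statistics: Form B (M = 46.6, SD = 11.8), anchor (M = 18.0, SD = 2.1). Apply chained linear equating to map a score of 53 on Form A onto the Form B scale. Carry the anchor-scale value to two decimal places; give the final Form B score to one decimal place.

Form A → anchor (Group 1): v = (2.7/13.9)(53 − 48.8) + 15.8 = 16.62
anchor → Form B (Group 2): y = (11.8/2.1)(16.62 − 18.0) + 46.6 = 38.8

38.8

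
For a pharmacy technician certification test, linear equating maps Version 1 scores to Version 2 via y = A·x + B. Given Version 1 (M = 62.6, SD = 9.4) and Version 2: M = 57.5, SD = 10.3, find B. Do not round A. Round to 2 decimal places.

A = SD_Y / SD_X = 10.3 / 9.4 = 1.095745
B = M_Y − A·M_X = 57.5 − 1.095745 × 62.6 = -11.09

-11.09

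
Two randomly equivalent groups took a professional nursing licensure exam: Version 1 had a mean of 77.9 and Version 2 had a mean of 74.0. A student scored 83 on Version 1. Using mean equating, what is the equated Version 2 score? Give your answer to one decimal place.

Mean equating: y = x + (M_Y − M_X) = 83 + (74.0 − 77.9) = 79.1

79.1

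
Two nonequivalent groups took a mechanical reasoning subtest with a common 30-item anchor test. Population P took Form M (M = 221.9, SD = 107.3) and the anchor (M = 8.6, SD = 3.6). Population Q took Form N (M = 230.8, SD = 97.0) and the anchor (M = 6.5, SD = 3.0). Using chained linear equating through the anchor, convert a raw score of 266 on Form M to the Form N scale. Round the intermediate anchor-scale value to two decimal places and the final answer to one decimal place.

Form M → anchor (Population P): v = (3.6/107.3)(266 − 221.9) + 8.6 = 10.08
anchor → Form N (Population Q): y = (97.0/3.0)(10.08 − 6.5) + 230.8 = 346.6

346.6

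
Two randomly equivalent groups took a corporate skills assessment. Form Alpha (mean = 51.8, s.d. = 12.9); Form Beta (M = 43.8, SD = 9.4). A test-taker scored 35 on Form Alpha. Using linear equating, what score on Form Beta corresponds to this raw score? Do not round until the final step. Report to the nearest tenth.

Linear equating: y = (SD_Y/SD_X)(x − M_X) + M_Y
y = (9.4/12.9)(35 − 51.8) + 43.8
y = 0.728682 × -16.8 + 43.8 = -12.2419 + 43.8 = 31.6

31.6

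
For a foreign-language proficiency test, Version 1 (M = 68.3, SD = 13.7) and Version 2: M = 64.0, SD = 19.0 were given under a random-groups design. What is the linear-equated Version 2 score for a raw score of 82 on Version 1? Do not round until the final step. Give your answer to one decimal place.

Linear equating: y = (SD_Y/SD_X)(x − M_X) + M_Y
y = (19.0/13.7)(82 − 68.3) + 64.0
y = 1.386861 × 13.7 + 64.0 = 19.0000 + 64.0 = 83.0

83.0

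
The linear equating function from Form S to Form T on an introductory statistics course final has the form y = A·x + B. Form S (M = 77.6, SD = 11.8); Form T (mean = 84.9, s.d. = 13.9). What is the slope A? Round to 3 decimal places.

A = SD_Y / SD_X = 13.9 / 11.8 = 1.178

1.178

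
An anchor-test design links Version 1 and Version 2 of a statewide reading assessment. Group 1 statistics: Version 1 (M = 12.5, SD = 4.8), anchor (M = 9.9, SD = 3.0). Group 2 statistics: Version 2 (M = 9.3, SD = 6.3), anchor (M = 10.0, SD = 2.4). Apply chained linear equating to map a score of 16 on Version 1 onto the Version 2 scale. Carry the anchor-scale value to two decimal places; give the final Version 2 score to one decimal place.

14.8

Version 1 → anchor (Group 1): v = (3.0/4.8)(16 − 12.5) + 9.9 = 12.09
anchor → Version 2 (Group 2): y = (6.3/2.4)(12.09 − 10.0) + 9.3 = 14.8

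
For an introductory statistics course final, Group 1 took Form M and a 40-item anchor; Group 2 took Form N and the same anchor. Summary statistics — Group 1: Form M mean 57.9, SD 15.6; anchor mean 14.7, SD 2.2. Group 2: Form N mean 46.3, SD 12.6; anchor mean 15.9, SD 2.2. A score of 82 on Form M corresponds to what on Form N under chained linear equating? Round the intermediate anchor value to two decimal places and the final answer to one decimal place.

Form M → anchor (Group 1): v = (2.2/15.6)(82 − 57.9) + 14.7 = 18.10
anchor → Form N (Group 2): y = (12.6/2.2)(18.10 − 15.9) + 46.3 = 58.9

58.9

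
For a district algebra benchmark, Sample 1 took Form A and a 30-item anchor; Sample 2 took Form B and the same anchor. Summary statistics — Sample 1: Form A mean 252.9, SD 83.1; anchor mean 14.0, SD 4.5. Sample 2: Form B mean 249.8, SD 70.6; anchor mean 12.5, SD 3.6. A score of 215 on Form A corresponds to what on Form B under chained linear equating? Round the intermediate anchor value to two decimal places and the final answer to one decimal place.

Form A → anchor (Sample 1): v = (4.5/83.1)(215 − 252.9) + 14.0 = 11.95
anchor → Form B (Sample 2): y = (70.6/3.6)(11.95 − 12.5) + 249.8 = 239.0

239.0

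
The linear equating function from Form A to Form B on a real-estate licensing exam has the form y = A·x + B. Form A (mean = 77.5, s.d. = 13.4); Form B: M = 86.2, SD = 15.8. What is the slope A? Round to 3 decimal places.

A = SD_Y / SD_X = 15.8 / 13.4 = 1.179

1.179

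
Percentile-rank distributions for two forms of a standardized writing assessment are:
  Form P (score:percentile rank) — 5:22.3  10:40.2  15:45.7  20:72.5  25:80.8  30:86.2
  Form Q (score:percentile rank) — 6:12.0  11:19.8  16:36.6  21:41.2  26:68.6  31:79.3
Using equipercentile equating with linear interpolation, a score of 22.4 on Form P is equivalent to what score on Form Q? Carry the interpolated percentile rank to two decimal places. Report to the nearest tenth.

PR of 22.4 on Form P: 72.5 + (22.4 − 20)/(25 − 20) × (80.8 − 72.5) = 76.48
On Form Q, PR 76.48 falls between score 26 (PR 68.6) and 31 (PR 79.3).
Interpolate: 26 + (76.48 − 68.6)/(79.3 − 68.6) × (31 − 26) = 29.7

29.7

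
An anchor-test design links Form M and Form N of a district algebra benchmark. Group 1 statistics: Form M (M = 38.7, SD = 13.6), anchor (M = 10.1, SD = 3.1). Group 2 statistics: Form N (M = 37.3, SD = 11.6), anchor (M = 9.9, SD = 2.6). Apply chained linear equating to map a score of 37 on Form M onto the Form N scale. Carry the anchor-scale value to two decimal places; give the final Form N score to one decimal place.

36.5

Form M → anchor (Group 1): v = (3.1/13.6)(37 − 38.7) + 10.1 = 9.71
anchor → Form N (Group 2): y = (11.6/2.6)(9.71 − 9.9) + 37.3 = 36.5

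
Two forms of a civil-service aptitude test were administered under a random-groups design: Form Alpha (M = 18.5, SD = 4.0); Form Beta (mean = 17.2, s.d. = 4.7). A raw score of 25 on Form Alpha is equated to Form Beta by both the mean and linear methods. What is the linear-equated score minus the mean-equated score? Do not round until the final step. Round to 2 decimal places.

1.14

Mean-equated: 25 + (17.2 − 18.5) = 23.70
Linear-equated: (4.7/4.0)(25 − 18.5) + 17.2 = 24.837
Difference = 24.837 − 23.70 = 1.14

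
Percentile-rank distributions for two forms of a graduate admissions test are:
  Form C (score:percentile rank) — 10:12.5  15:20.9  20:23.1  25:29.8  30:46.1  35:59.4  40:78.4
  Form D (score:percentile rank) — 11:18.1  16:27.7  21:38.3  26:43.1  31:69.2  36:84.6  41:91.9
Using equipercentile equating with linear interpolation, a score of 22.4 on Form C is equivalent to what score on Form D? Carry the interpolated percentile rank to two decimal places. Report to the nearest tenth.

PR of 22.4 on Form C: 23.1 + (22.4 − 20)/(25 − 20) × (29.8 − 23.1) = 26.32
On Form D, PR 26.32 falls between score 11 (PR 18.1) and 16 (PR 27.7).
Interpolate: 11 + (26.32 − 18.1)/(27.7 − 18.1) × (16 − 11) = 15.3

15.3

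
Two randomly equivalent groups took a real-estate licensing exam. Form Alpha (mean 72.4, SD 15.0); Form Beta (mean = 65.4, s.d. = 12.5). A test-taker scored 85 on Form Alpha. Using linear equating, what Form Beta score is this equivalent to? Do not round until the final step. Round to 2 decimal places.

75.90

Linear equating: y = (SD_Y/SD_X)(x − M_X) + M_Y
y = (12.5/15.0)(85 − 72.4) + 65.4
y = 0.833333 × 12.6 + 65.4 = 10.5000 + 65.4 = 75.90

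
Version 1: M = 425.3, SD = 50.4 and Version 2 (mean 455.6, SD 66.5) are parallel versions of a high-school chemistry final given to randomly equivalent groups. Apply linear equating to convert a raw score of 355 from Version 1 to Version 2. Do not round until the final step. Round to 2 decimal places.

362.84

Linear equating: y = (SD_Y/SD_X)(x − M_X) + M_Y
y = (66.5/50.4)(355 − 425.3) + 455.6
y = 1.319444 × -70.3 + 455.6 = -92.7569 + 455.6 = 362.84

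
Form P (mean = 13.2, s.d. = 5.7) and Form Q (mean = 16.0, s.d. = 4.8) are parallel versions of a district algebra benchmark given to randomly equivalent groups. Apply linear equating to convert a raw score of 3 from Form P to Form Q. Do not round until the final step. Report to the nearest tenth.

Linear equating: y = (SD_Y/SD_X)(x − M_X) + M_Y
y = (4.8/5.7)(3 − 13.2) + 16.0
y = 0.842105 × -10.2 + 16.0 = -8.5895 + 16.0 = 7.4

7.4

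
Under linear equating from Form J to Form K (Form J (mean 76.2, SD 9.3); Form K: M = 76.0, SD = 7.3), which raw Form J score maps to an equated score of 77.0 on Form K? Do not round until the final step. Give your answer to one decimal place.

Invert y = (SD_Y/SD_X)(x − M_X) + M_Y:
x = (SD_X/SD_Y)(y − M_Y) + M_X = (9.3/7.3)(77.0 − 76.0) + 76.2
x = 1.273973 × 1.000 + 76.2 = 77.5

77.5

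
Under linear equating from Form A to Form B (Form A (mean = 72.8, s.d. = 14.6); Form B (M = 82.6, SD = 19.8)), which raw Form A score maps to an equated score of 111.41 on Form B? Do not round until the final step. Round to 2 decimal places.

94.04

Invert y = (SD_Y/SD_X)(x − M_X) + M_Y:
x = (SD_X/SD_Y)(y − M_Y) + M_X = (14.6/19.8)(111.41 − 82.6) + 72.8
x = 0.737374 × 28.810 + 72.8 = 94.04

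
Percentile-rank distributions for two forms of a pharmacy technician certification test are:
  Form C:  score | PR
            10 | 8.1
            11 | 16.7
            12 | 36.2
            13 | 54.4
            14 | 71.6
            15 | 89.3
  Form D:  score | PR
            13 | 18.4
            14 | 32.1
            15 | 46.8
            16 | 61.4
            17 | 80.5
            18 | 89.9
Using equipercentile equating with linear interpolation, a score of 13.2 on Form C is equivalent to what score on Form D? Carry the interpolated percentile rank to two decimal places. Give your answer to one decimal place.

PR of 13.2 on Form C: 54.4 + (13.2 − 13)/(14 − 13) × (71.6 − 54.4) = 57.84
On Form D, PR 57.84 falls between score 15 (PR 46.8) and 16 (PR 61.4).
Interpolate: 15 + (57.84 − 46.8)/(61.4 − 46.8) × (16 − 15) = 15.8

15.8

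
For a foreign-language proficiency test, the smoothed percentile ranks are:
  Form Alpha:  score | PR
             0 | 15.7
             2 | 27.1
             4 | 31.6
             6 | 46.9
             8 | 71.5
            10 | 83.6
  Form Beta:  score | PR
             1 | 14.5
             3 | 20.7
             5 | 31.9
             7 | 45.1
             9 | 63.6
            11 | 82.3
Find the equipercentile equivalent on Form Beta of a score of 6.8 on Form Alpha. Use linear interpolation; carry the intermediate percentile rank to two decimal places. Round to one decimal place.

PR of 6.8 on Form Alpha: 46.9 + (6.8 − 6)/(8 − 6) × (71.5 − 46.9) = 56.74
On Form Beta, PR 56.74 falls between score 7 (PR 45.1) and 9 (PR 63.6).
Interpolate: 7 + (56.74 − 45.1)/(63.6 − 45.1) × (9 − 7) = 8.3

8.3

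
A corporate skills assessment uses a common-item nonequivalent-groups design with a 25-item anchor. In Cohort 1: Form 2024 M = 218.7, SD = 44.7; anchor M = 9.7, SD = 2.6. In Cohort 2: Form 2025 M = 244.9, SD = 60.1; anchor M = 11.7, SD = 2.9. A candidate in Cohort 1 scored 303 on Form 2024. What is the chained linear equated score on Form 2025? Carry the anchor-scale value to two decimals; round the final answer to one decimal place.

305.0

Form 2024 → anchor (Cohort 1): v = (2.6/44.7)(303 − 218.7) + 9.7 = 14.60
anchor → Form 2025 (Cohort 2): y = (60.1/2.9)(14.60 − 11.7) + 244.9 = 305.0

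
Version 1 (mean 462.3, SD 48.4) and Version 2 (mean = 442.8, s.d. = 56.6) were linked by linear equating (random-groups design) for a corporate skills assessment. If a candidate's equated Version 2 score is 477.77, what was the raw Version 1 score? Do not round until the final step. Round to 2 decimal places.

492.20

Invert y = (SD_Y/SD_X)(x − M_X) + M_Y:
x = (SD_X/SD_Y)(y − M_Y) + M_X = (48.4/56.6)(477.77 − 442.8) + 462.3
x = 0.855124 × 34.970 + 462.3 = 492.20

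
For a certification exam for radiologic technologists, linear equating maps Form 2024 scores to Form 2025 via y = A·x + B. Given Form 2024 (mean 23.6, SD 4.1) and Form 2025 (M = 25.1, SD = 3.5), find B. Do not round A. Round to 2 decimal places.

A = SD_Y / SD_X = 3.5 / 4.1 = 0.853659
B = M_Y − A·M_X = 25.1 − 0.853659 × 23.6 = 4.95

4.95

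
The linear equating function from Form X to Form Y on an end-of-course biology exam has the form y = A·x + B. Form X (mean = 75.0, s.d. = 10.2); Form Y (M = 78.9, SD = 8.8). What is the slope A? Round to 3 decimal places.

A = SD_Y / SD_X = 8.8 / 10.2 = 0.863

0.863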